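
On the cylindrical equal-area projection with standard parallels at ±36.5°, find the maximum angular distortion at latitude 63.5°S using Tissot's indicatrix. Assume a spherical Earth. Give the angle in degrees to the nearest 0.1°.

For cylindrical equal-area with standard parallel φ₀, h = cos φ / cos φ₀ and k = cos φ₀ / cos φ, so h·k = 1.
At 63.5°: h = 0.5551, k = 1.802; principal scales a = 1.802, b = 0.5551.
sin(ω/2) = (a − b)/(a + b) = 1.246/2.357 = 0.5289, so ω = 2 arcsin(0.5289) ≈ 63.9°.

63.9°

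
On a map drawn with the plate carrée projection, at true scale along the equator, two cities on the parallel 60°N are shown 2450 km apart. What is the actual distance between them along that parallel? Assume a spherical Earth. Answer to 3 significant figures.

1230 km

In the plate carrée (x = Rλ, y = Rφ), meridians are true-scale (h = 1) and parallels are stretched by k = sec φ.
Along the parallel at 60°, map distances are exaggerated by k = sec 60° = 2.000.
True distance = 2450 / 2.000 = 2450 × cos 60° ≈ 1230 km.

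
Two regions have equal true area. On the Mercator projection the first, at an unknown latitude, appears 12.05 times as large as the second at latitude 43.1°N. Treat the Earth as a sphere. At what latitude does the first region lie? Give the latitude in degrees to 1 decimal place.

77.9°

On Mercator, (apparent₁)/(apparent₂) = sec²φ₁ / sec²φ₂ when true areas are equal.
cos²φ₂ / cos²φ₁ = 12.05  ⇒  cos φ₁ = cos 43.1° / √12.05 = 0.7302/3.471 = 0.2103.
φ₁ = arccos(0.2103) ≈ 77.9°.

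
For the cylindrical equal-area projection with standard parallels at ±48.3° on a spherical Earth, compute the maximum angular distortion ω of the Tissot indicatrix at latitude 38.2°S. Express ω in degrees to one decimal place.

19.0°

A cylindrical equal-area projection with standard parallel φ₀ has meridian scale h = cos φ / cos φ₀ and parallel scale k = cos φ₀ / cos φ (so areas are preserved, h·k = 1).
At 38.2°: h = 1.181, k = 0.8465; principal scales a = 1.181, b = 0.8465.
sin(ω/2) = (a − b)/(a + b) = 0.3348/2.028 = 0.1651, so ω = 2 arcsin(0.1651) ≈ 19.0°.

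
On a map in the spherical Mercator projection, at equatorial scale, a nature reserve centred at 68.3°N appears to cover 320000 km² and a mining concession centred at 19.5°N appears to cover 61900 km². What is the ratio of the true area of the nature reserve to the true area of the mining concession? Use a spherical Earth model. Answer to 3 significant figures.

Mercator's areal exaggeration is sec²φ; hence true area = (apparent area) · cos²φ.
True area of nature reserve: 320000 × cos²(68.3°) = 320000 × 0.1367 = 43750 km².
True area of mining concession: 61900 × cos²(19.5°) = 61900 × 0.8886 = 55000 km².
Ratio = 43750 / 55000 ≈ 0.795.

0.795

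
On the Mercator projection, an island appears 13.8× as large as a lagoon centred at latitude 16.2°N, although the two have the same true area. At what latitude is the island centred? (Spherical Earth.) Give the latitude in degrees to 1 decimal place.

75.0°

On Mercator, (apparent₁)/(apparent₂) = sec²φ₁ / sec²φ₂ when true areas are equal.
cos²φ₂ / cos²φ₁ = 13.8  ⇒  cos φ₁ = cos 16.2° / √13.8 = 0.9603/3.715 = 0.2585.
φ₁ = arccos(0.2585) ≈ 75.0°.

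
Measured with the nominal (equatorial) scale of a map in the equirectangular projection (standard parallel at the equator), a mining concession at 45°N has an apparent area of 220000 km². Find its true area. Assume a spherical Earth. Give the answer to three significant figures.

156000 km²

Plate carrée maps x = Rλ, y = Rφ. The meridian scale is h = 1 and the parallel scale is k = 1/cos φ = sec φ.
Areal scale = h·k = 1 × sec φ; at 45°, h = 1.000, k = 1.414, so h·k = 1.414.
True area = apparent / (areal scale) = 220000 / 1.414 ≈ 156000 km².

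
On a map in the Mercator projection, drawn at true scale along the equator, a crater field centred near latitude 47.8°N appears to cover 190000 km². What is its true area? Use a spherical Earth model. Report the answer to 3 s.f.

85700 km²

Mercator is conformal, so the point scale is isotropic: h = k = sec φ = 1/cos φ.
Areal scale = k² = sec²φ = 1/cos²(47.8°) = 1/0.6717² = 2.216.
True area = apparent / (areal scale) = 190000 / 2.216 ≈ 85700 km².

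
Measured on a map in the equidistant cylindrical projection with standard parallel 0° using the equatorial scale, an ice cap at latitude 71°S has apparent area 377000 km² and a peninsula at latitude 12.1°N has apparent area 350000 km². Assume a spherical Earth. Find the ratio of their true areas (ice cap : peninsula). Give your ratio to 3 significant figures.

Plate carrée has h = 1 and k = sec φ, giving areal scale sec φ; true area = (apparent area) · cos φ.
True area of ice cap: 377000 × cos(71°) = 377000 × 0.3256 = 122700 km².
True area of peninsula: 350000 × cos(12.1°) = 350000 × 0.9778 = 342200 km².
Ratio = 122700 / 342200 ≈ 0.359.

0.359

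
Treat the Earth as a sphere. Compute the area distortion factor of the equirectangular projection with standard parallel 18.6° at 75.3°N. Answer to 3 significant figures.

With standard parallel φ₀ = 18.6°, the equirectangular projection gives x = Rλ cos φ₀, y = Rφ, so h = 1 and k = cos 18.6° / cos φ.
Areal scale = h·k = 1 × cos φ₀ / cos φ; at 75.3°, h = 1.000, k = 3.735, so h·k = 3.735.

3.73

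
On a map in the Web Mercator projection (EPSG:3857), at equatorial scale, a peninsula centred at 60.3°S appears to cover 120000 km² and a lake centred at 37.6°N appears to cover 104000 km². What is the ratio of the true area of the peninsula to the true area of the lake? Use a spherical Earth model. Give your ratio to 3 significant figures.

Since Mercator area scale is 1/cos²φ, the true area equals the apparent area multiplied by cos²φ.
True area of peninsula: 120000 × cos²(60.3°) = 120000 × 0.2455 = 29460 km².
True area of lake: 104000 × cos²(37.6°) = 104000 × 0.6277 = 65280 km².
Ratio = 29460 / 65280 ≈ 0.451.

0.451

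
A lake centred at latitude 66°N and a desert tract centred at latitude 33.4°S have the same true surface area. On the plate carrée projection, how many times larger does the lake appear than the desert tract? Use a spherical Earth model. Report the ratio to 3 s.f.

For the equirectangular projection with φ₀ = 0 (plate carrée), h = 1 along meridians and k = sec φ along parallels.
Areal scale at 66°: h·k = 1.000 × 2.459 = 2.459.
Areal scale at 33.4°: h·k = 1.000 × 1.198 = 1.198.
Ratio = 2.459/1.198 ≈ 2.05.

2.05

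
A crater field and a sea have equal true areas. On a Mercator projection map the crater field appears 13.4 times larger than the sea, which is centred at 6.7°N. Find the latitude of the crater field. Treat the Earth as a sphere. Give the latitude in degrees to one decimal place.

For equal true areas on Mercator, apparent areas scale as sec²φ, so the ratio is cos²φ₂ / cos²φ₁.
cos²φ₂ / cos²φ₁ = 13.4  ⇒  cos φ₁ = cos 6.7° / √13.4 = 0.9932/3.661 = 0.2713.
φ₁ = arccos(0.2713) ≈ 74.3°.

74.3°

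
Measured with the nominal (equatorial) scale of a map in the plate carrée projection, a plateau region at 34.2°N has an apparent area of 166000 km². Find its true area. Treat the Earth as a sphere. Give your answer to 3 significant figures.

137000 km²

For the equirectangular projection with φ₀ = 0 (plate carrée), h = 1 along meridians and k = sec φ along parallels.
Areal scale = h·k = 1 × sec φ; at 34.2°, h = 1.000, k = 1.209, so h·k = 1.209.
True area = apparent / (areal scale) = 166000 / 1.209 ≈ 137000 km².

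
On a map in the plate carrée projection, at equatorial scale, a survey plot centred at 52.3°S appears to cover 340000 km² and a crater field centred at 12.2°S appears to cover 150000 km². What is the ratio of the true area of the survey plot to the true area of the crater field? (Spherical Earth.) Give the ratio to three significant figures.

Plate carrée has h = 1 and k = sec φ, giving areal scale sec φ; true area = (apparent area) · cos φ.
True area of survey plot: 340000 × cos(52.3°) = 340000 × 0.6115 = 207900 km².
True area of crater field: 150000 × cos(12.2°) = 150000 × 0.9774 = 146600 km².
Ratio = 207900 / 146600 ≈ 1.42.

1.42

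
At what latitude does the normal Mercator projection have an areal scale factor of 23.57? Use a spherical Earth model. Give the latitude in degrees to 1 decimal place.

78.1°

Mercator areal scale is sec²φ.
sec²φ = 23.57  ⇒  cos²φ = 0.04243  ⇒  cos φ = 0.2060.
φ = arccos(0.2060) ≈ 78.1°.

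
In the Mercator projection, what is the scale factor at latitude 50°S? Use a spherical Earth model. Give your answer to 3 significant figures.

1.56

Mercator is conformal, so the point scale is isotropic: h = k = sec φ = 1/cos φ.
k = 1/cos 50° = 1/0.6428 = 1.556.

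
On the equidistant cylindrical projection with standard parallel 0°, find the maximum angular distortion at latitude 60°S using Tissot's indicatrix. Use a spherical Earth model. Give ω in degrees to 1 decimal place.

38.9°

Plate carrée maps x = Rλ, y = Rφ. The meridian scale is h = 1 and the parallel scale is k = 1/cos φ = sec φ.
At 60°: h = 1.000, k = 2.000; principal scales a = 2.000, b = 1.000.
sin(ω/2) = (a − b)/(a + b) = 1.0000/3.000 = 0.3333, so ω = 2 arcsin(0.3333) ≈ 38.9°.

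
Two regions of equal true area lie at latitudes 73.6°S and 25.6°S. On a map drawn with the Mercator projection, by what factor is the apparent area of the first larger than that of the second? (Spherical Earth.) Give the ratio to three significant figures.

10.2

On Mercator, area is exaggerated by sec²φ = 1/cos²φ.
At 73.6°: sec²(73.6°) = 1/0.2823² = 12.54.
At 25.6°: sec²(25.6°) = 1/0.9018² = 1.230.
Ratio = 12.54/1.230 = cos²(25.6°)/cos²(73.6°) ≈ 10.2.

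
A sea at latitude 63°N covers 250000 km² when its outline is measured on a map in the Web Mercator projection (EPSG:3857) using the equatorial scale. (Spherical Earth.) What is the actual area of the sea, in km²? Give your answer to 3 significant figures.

The Mercator projection is conformal; its linear scale factor is the same in every direction and equals sec φ = 1/cos φ.
Areal scale = k² = sec²φ = 1/cos²(63°) = 1/0.4540² = 4.852.
True area = apparent / (areal scale) = 250000 / 4.852 ≈ 51500 km².

51500 km²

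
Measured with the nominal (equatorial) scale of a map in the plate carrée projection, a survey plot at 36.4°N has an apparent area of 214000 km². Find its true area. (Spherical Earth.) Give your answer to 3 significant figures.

172000 km²

In the plate carrée (x = Rλ, y = Rφ), meridians are true-scale (h = 1) and parallels are stretched by k = sec φ.
Areal scale = h·k = 1 × sec φ; at 36.4°, h = 1.000, k = 1.242, so h·k = 1.242.
True area = apparent / (areal scale) = 214000 / 1.242 ≈ 172000 km².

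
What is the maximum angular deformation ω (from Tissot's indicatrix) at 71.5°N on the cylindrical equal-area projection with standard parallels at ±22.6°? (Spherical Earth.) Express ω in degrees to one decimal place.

A cylindrical equal-area projection with standard parallel φ₀ has meridian scale h = cos φ / cos φ₀ and parallel scale k = cos φ₀ / cos φ (so areas are preserved, h·k = 1).
At 71.5°: h = 0.3437, k = 2.910; principal scales a = 2.910, b = 0.3437.
sin(ω/2) = (a − b)/(a + b) = 2.566/3.253 = 0.7887, so ω = 2 arcsin(0.7887) ≈ 104.1°.

104.1°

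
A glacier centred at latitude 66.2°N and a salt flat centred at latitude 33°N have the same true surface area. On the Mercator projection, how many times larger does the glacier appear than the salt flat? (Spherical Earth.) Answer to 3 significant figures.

On Mercator, area is exaggerated by sec²φ = 1/cos²φ.
At 66.2°: sec²(66.2°) = 1/0.4035² = 6.141.
At 33°: sec²(33°) = 1/0.8387² = 1.422.
Ratio = 6.141/1.422 = cos²(33°)/cos²(66.2°) ≈ 4.32.

4.32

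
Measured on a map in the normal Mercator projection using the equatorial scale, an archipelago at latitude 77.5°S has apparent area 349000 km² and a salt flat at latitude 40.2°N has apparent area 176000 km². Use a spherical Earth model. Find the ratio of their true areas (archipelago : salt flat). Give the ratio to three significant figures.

Mercator's areal exaggeration is sec²φ; hence true area = (apparent area) · cos²φ.
True area of archipelago: 349000 × cos²(77.5°) = 349000 × 0.04685 = 16350 km².
True area of salt flat: 176000 × cos²(40.2°) = 176000 × 0.5834 = 102700 km².
Ratio = 16350 / 102700 ≈ 0.159.

0.159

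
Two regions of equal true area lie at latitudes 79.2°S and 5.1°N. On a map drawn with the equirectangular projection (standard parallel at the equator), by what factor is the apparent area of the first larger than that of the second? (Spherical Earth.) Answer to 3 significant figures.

5.32

For the equirectangular projection with φ₀ = 0 (plate carrée), h = 1 along meridians and k = sec φ along parallels.
Areal scale at 79.2°: h·k = 1.000 × 5.337 = 5.337.
Areal scale at 5.1°: h·k = 1.000 × 1.004 = 1.004.
Ratio = 5.337/1.004 ≈ 5.32.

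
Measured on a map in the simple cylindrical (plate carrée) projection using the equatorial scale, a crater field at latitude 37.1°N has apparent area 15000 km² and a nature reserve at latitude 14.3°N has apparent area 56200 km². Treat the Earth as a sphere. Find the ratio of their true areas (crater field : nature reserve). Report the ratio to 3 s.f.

On the plate carrée, areal scale = h·k = 1 × sec φ, so true area = apparent × cos φ.
True area of crater field: 15000 × cos(37.1°) = 15000 × 0.7976 = 11960 km².
True area of nature reserve: 56200 × cos(14.3°) = 56200 × 0.9690 = 54460 km².
Ratio = 11960 / 54460 ≈ 0.220.

0.220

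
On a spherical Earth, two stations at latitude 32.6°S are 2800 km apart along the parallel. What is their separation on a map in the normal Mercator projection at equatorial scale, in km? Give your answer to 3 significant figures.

3320 km

For Mercator, h = k = sec φ (a conformal cylindrical projection has a single point scale, 1/cos φ).
Along the parallel, k = sec 32.6° = 1/0.8425 = 1.187.
Map distance = 2800 × 1.187 ≈ 3320 km.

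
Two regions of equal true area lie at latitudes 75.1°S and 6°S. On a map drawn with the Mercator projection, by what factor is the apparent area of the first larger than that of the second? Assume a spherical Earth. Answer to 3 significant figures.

Mercator areal scale is sec²φ.
At 75.1°: sec²(75.1°) = 1/0.2571² = 15.12.
At 6°: sec²(6°) = 1/0.9945² = 1.011.
Ratio = 15.12/1.011 = cos²(6°)/cos²(75.1°) ≈ 15.0.

15.0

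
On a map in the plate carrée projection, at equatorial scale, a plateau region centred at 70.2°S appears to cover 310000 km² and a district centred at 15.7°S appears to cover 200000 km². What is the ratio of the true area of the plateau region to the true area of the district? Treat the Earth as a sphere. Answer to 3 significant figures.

On the plate carrée, areal scale = h·k = 1 × sec φ, so true area = apparent × cos φ.
True area of plateau region: 310000 × cos(70.2°) = 310000 × 0.3387 = 105000 km².
True area of district: 200000 × cos(15.7°) = 200000 × 0.9627 = 192500 km².
Ratio = 105000 / 192500 ≈ 0.545.

0.545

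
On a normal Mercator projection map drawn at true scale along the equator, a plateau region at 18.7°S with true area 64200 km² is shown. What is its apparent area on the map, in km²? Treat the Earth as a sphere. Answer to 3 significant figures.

For Mercator, h = k = sec φ (a conformal cylindrical projection has a single point scale, 1/cos φ).
Areal scale = k² = sec²φ = 1/cos²(18.7°) = 1/0.9472² = 1.115.
Apparent area = 64200 × 1.115 ≈ 71600 km².

71600 km²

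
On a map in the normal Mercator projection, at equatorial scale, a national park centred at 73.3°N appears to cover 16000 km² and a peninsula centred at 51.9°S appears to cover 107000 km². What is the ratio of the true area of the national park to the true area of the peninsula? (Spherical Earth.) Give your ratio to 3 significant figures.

0.0324

On Mercator the areal scale is sec²φ, so true area = apparent × cos²φ.
True area of national park: 16000 × cos²(73.3°) = 16000 × 0.08258 = 1321 km².
True area of peninsula: 107000 × cos²(51.9°) = 107000 × 0.3807 = 40740 km².
Ratio = 1321 / 40740 ≈ 0.0324.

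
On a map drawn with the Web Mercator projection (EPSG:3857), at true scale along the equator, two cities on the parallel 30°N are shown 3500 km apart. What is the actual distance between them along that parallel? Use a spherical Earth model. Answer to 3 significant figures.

3030 km

For Mercator, h = k = sec φ (a conformal cylindrical projection has a single point scale, 1/cos φ).
Along the parallel at 30°, map distances are exaggerated by k = sec 30° = 1.155.
True distance = 3500 / 1.155 = 3500 × cos 30° ≈ 3030 km.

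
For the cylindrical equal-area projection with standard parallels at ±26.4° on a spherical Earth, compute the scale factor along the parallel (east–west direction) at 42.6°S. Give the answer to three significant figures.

1.22

Cylindrical equal-area (φ₀ = 26.4°): h = cos φ / cos 26.4° along meridians, k = cos 26.4° / cos φ along parallels; h·k = 1.
k = cos 26.4° / cos 42.6° = 0.8957/0.7361 = 1.217.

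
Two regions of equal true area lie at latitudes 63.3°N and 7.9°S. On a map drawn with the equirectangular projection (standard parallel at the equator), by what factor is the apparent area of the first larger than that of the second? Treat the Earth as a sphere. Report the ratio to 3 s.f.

In the plate carrée (x = Rλ, y = Rφ), meridians are true-scale (h = 1) and parallels are stretched by k = sec φ.
Areal scale at 63.3°: h·k = 1.000 × 2.226 = 2.226.
Areal scale at 7.9°: h·k = 1.000 × 1.010 = 1.010.
Ratio = 2.226/1.010 ≈ 2.20.

2.20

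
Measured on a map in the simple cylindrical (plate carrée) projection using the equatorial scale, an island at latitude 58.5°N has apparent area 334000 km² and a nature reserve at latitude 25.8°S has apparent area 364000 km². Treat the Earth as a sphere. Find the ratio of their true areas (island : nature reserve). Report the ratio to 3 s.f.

0.533

Plate carrée has h = 1 and k = sec φ, giving areal scale sec φ; true area = (apparent area) · cos φ.
True area of island: 334000 × cos(58.5°) = 334000 × 0.5225 = 174500 km².
True area of nature reserve: 364000 × cos(25.8°) = 364000 × 0.9003 = 327700 km².
Ratio = 174500 / 327700 ≈ 0.533.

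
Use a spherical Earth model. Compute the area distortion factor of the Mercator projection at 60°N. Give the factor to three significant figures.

4.00

For Mercator, h = k = sec φ (a conformal cylindrical projection has a single point scale, 1/cos φ).
Areal scale = k² = sec²φ = 1/cos²(60°) = 1/0.5000² = 4.000.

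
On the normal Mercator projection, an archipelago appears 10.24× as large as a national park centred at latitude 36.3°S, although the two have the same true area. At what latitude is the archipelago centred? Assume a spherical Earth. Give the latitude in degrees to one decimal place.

On Mercator, (apparent₁)/(apparent₂) = sec²φ₁ / sec²φ₂ when true areas are equal.
cos²φ₂ / cos²φ₁ = 10.24  ⇒  cos φ₁ = cos 36.3° / √10.24 = 0.8059/3.200 = 0.2519.
φ₁ = arccos(0.2519) ≈ 75.4°.

75.4°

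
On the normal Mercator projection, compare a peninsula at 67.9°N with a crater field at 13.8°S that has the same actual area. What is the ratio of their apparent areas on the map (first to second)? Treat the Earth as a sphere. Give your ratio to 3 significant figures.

On Mercator, area is exaggerated by sec²φ = 1/cos²φ.
At 67.9°: sec²(67.9°) = 1/0.3762² = 7.065.
At 13.8°: sec²(13.8°) = 1/0.9711² = 1.060.
Ratio = 7.065/1.060 = cos²(13.8°)/cos²(67.9°) ≈ 6.66.

6.66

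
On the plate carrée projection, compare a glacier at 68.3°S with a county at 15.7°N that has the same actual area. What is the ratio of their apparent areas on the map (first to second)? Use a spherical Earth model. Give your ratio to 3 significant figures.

2.60

In the plate carrée (x = Rλ, y = Rφ), meridians are true-scale (h = 1) and parallels are stretched by k = sec φ.
Areal scale at 68.3°: h·k = 1.000 × 2.705 = 2.705.
Areal scale at 15.7°: h·k = 1.000 × 1.039 = 1.039.
Ratio = 2.705/1.039 ≈ 2.60.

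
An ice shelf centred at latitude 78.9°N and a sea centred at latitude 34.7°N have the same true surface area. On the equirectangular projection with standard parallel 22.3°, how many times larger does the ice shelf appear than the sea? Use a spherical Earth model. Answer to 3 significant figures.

The equidistant cylindrical projection with φ₀ = 22.3° has h = 1 (meridians true) and k = cos φ₀ / cos φ along parallels.
Areal scale at 78.9°: h·k = 1.000 × 4.806 = 4.806.
Areal scale at 34.7°: h·k = 1.000 × 1.125 = 1.125.
Ratio = 4.806/1.125 ≈ 4.27.

4.27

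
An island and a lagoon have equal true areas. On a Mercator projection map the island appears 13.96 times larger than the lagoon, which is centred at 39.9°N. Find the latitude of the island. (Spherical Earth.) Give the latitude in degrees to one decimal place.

78.2°

For equal true areas on Mercator, apparent areas scale as sec²φ, so the ratio is cos²φ₂ / cos²φ₁.
cos²φ₂ / cos²φ₁ = 13.96  ⇒  cos φ₁ = cos 39.9° / √13.96 = 0.7672/3.736 = 0.2053.
φ₁ = arccos(0.2053) ≈ 78.2°.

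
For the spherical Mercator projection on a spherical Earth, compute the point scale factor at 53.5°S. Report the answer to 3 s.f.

1.68

Mercator is conformal, so the point scale is isotropic: h = k = sec φ = 1/cos φ.
k = 1/cos 53.5° = 1/0.5948 = 1.681.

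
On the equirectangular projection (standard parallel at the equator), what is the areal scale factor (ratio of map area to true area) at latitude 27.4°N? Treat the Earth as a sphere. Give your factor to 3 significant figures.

Plate carrée maps x = Rλ, y = Rφ. The meridian scale is h = 1 and the parallel scale is k = 1/cos φ = sec φ.
Areal scale = h·k = 1 × sec φ; at 27.4°, h = 1.000, k = 1.126, so h·k = 1.126.

1.13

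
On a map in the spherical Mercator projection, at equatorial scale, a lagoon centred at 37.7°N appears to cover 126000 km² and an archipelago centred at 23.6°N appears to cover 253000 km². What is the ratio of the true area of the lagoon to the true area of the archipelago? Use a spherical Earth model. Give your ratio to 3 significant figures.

Since Mercator area scale is 1/cos²φ, the true area equals the apparent area multiplied by cos²φ.
True area of lagoon: 126000 × cos²(37.7°) = 126000 × 0.6260 = 78880 km².
True area of archipelago: 253000 × cos²(23.6°) = 253000 × 0.8397 = 212400 km².
Ratio = 78880 / 212400 ≈ 0.371.

0.371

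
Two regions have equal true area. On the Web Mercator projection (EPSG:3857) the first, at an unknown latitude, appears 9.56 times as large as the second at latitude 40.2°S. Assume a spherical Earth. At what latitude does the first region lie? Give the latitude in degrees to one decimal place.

75.7°

Mercator areal scale is sec²φ, so apparent-area ratio = sec²φ₁ / sec²φ₂ = cos²φ₂ / cos²φ₁.
cos²φ₂ / cos²φ₁ = 9.56  ⇒  cos φ₁ = cos 40.2° / √9.56 = 0.7638/3.092 = 0.2470.
φ₁ = arccos(0.2470) ≈ 75.7°.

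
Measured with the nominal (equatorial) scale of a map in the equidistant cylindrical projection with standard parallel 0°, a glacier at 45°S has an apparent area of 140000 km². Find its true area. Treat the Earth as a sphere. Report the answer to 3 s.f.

For the equirectangular projection with φ₀ = 0 (plate carrée), h = 1 along meridians and k = sec φ along parallels.
Areal scale = h·k = 1 × sec φ; at 45°, h = 1.000, k = 1.414, so h·k = 1.414.
True area = apparent / (areal scale) = 140000 / 1.414 ≈ 99000 km².

99000 km²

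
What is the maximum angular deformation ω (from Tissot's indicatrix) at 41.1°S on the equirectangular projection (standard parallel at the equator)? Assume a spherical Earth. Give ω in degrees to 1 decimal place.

16.2°

In the plate carrée (x = Rλ, y = Rφ), meridians are true-scale (h = 1) and parallels are stretched by k = sec φ.
At 41.1°: h = 1.000, k = 1.327; principal scales a = 1.327, b = 1.000.
sin(ω/2) = (a − b)/(a + b) = 0.3270/2.327 = 0.1405, so ω = 2 arcsin(0.1405) ≈ 16.2°.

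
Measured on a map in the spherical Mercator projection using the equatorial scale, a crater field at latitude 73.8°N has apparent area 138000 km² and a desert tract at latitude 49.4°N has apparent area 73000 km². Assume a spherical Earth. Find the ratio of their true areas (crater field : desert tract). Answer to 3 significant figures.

0.347

On Mercator the areal scale is sec²φ, so true area = apparent × cos²φ.
True area of crater field: 138000 × cos²(73.8°) = 138000 × 0.07784 = 10740 km².
True area of desert tract: 73000 × cos²(49.4°) = 73000 × 0.4235 = 30920 km².
Ratio = 10740 / 30920 ≈ 0.347.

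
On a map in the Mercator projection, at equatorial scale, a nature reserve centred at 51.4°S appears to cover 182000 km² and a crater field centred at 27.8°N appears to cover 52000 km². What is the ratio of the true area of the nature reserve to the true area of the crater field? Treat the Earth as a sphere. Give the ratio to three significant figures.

On Mercator the areal scale is sec²φ, so true area = apparent × cos²φ.
True area of nature reserve: 182000 × cos²(51.4°) = 182000 × 0.3892 = 70840 km².
True area of crater field: 52000 × cos²(27.8°) = 52000 × 0.7825 = 40690 km².
Ratio = 70840 / 40690 ≈ 1.74.

1.74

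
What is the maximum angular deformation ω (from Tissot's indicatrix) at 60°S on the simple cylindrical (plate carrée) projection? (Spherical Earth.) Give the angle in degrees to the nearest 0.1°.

38.9°

Plate carrée maps x = Rλ, y = Rφ. The meridian scale is h = 1 and the parallel scale is k = 1/cos φ = sec φ.
At 60°: h = 1.000, k = 2.000; principal scales a = 2.000, b = 1.000.
sin(ω/2) = (a − b)/(a + b) = 1.0000/3.000 = 0.3333, so ω = 2 arcsin(0.3333) ≈ 38.9°.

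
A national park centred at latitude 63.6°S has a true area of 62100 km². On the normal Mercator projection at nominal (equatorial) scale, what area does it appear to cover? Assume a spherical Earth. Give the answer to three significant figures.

314000 km²

Mercator is conformal, so the point scale is isotropic: h = k = sec φ = 1/cos φ.
Areal scale = k² = sec²φ = 1/cos²(63.6°) = 1/0.4446² = 5.058.
Apparent area = 62100 × 5.058 ≈ 314000 km².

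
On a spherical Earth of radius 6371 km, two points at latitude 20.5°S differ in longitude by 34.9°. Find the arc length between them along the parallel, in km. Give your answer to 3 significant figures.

3630 km

Arc length along a parallel = R cos φ · Δλ (with Δλ in radians).
= 6371 × cos 20.5° × (34.9° × π/180) = 6371 × 0.9367 × 0.6091 ≈ 3630 km.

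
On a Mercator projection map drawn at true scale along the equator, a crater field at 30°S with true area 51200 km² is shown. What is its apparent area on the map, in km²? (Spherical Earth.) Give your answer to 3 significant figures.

68300 km²

For Mercator, h = k = sec φ (a conformal cylindrical projection has a single point scale, 1/cos φ).
Areal scale = k² = sec²φ = 1/cos²(30°) = 1/0.8660² = 1.333.
Apparent area = 51200 × 1.333 ≈ 68300 km².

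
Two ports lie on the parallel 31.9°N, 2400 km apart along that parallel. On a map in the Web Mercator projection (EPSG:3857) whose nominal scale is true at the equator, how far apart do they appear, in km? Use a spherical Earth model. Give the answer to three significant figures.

2830 km

The Mercator projection is conformal; its linear scale factor is the same in every direction and equals sec φ = 1/cos φ.
Along the parallel, k = sec 31.9° = 1/0.8490 = 1.178.
Map distance = 2400 × 1.178 ≈ 2830 km.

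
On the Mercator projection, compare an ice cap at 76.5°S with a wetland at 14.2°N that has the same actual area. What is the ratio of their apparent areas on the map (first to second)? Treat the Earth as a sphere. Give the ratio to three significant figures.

17.2

On Mercator, area is exaggerated by sec²φ = 1/cos²φ.
At 76.5°: sec²(76.5°) = 1/0.2334² = 18.35.
At 14.2°: sec²(14.2°) = 1/0.9694² = 1.064.
Ratio = 18.35/1.064 = cos²(14.2°)/cos²(76.5°) ≈ 17.2.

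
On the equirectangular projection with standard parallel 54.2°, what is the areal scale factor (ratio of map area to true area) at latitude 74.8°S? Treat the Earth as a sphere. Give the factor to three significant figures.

2.23

The equidistant cylindrical projection with φ₀ = 54.2° has h = 1 (meridians true) and k = cos φ₀ / cos φ along parallels.
Areal scale = h·k = 1 × cos φ₀ / cos φ; at 74.8°, h = 1.000, k = 2.231, so h·k = 2.231.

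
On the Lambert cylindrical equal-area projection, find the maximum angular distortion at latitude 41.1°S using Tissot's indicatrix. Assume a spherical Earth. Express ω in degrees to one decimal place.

The Lambert cylindrical equal-area projection is the cylindrical equal-area projection with its standard parallel at the equator (φ₀ = 0). Cylindrical equal-area (φ₀ = 0°): h = cos φ / cos 0° along meridians, k = cos 0° / cos φ along parallels; h·k = 1.
At 41.1°: h = 0.7536, k = 1.327; principal scales a = 1.327, b = 0.7536.
sin(ω/2) = (a − b)/(a + b) = 0.5735/2.081 = 0.2756, so ω = 2 arcsin(0.2756) ≈ 32.0°.

32.0°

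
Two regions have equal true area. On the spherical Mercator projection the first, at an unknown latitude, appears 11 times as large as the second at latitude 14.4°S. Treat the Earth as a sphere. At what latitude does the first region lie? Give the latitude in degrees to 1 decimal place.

For equal true areas on Mercator, apparent areas scale as sec²φ, so the ratio is cos²φ₂ / cos²φ₁.
cos²φ₂ / cos²φ₁ = 11  ⇒  cos φ₁ = cos 14.4° / √11 = 0.9686/3.317 = 0.2920.
φ₁ = arccos(0.2920) ≈ 73.0°.

73.0°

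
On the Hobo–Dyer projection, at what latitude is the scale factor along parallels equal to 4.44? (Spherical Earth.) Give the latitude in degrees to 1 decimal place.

Hobo–Dyer is a cylindrical equal-area projection with standard parallels at ±37.5°. A cylindrical equal-area projection with standard parallel φ₀ has meridian scale h = cos φ / cos φ₀ and parallel scale k = cos φ₀ / cos φ (so areas are preserved, h·k = 1).
k = cos φ₀ / cos φ = 4.44  ⇒  cos φ = cos 37.5° / 4.44 = 0.1787.
φ = arccos(0.1787) ≈ 79.7°.

79.7°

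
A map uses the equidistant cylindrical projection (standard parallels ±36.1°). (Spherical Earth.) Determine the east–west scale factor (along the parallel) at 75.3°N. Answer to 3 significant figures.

With standard parallel φ₀ = 36.1°, the equirectangular projection gives x = Rλ cos φ₀, y = Rφ, so h = 1 and k = cos 36.1° / cos φ.
k = cos 36.1° / cos 75.3° = 0.8080/0.2538 = 3.184.

3.18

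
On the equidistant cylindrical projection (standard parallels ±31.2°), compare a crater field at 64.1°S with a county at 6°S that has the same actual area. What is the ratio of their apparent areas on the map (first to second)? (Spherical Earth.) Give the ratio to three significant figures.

With standard parallel φ₀ = 31.2°, the equirectangular projection gives x = Rλ cos φ₀, y = Rφ, so h = 1 and k = cos 31.2° / cos φ.
Areal scale at 64.1°: h·k = 1.000 × 1.958 = 1.958.
Areal scale at 6°: h·k = 1.000 × 0.8601 = 0.8601.
Ratio = 1.958/0.8601 ≈ 2.28.

2.28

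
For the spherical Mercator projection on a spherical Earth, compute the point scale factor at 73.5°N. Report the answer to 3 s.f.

The Mercator projection is conformal; its linear scale factor is the same in every direction and equals sec φ = 1/cos φ.
k = 1/cos 73.5° = 1/0.2840 = 3.521.

3.52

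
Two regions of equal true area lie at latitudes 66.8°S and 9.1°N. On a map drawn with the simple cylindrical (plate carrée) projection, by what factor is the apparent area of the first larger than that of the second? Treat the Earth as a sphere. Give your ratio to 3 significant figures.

2.51

In the plate carrée (x = Rλ, y = Rφ), meridians are true-scale (h = 1) and parallels are stretched by k = sec φ.
Areal scale at 66.8°: h·k = 1.000 × 2.538 = 2.538.
Areal scale at 9.1°: h·k = 1.000 × 1.013 = 1.013.
Ratio = 2.538/1.013 ≈ 2.51.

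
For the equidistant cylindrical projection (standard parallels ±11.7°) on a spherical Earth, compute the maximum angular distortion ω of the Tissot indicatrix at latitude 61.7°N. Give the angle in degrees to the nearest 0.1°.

40.7°

In the equirectangular projection with standard parallel φ₀ = 11.7° (x = Rλ cos φ₀, y = Rφ), meridians are true-scale (h = 1) and the parallel scale is k = cos φ₀ / cos φ.
At 61.7°: h = 1.000, k = 2.065; principal scales a = 2.065, b = 1.000.
sin(ω/2) = (a − b)/(a + b) = 1.065/3.065 = 0.3476, so ω = 2 arcsin(0.3476) ≈ 40.7°.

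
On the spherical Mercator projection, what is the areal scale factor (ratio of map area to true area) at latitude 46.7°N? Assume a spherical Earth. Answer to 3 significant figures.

The Mercator projection is conformal; its linear scale factor is the same in every direction and equals sec φ = 1/cos φ.
Areal scale = k² = sec²φ = 1/cos²(46.7°) = 1/0.6858² = 2.126.

2.13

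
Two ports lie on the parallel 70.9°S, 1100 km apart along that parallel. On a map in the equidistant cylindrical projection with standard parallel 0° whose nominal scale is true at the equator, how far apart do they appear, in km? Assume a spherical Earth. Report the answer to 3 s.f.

In the plate carrée (x = Rλ, y = Rφ), meridians are true-scale (h = 1) and parallels are stretched by k = sec φ.
Along the parallel, k = sec 70.9° = 1/0.3272 = 3.056.
Map distance = 1100 × 3.056 ≈ 3360 km.

3360 km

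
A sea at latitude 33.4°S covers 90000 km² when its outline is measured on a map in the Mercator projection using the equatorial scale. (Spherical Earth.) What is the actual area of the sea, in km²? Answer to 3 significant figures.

Mercator is conformal, so the point scale is isotropic: h = k = sec φ = 1/cos φ.
Areal scale = k² = sec²φ = 1/cos²(33.4°) = 1/0.8348² = 1.435.
True area = apparent / (areal scale) = 90000 / 1.435 ≈ 62700 km².

62700 km²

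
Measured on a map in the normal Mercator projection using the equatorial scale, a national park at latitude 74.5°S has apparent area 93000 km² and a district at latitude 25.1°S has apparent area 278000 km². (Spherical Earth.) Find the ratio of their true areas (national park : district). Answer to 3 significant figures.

0.0291

On Mercator the areal scale is sec²φ, so true area = apparent × cos²φ.
True area of national park: 93000 × cos²(74.5°) = 93000 × 0.07142 = 6642 km².
True area of district: 278000 × cos²(25.1°) = 278000 × 0.8201 = 228000 km².
Ratio = 6642 / 228000 ≈ 0.0291.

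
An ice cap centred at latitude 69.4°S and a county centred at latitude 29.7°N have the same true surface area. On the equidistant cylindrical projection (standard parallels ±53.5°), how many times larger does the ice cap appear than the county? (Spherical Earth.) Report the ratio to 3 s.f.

In the equirectangular projection with standard parallel φ₀ = 53.5° (x = Rλ cos φ₀, y = Rφ), meridians are true-scale (h = 1) and the parallel scale is k = cos φ₀ / cos φ.
Areal scale at 69.4°: h·k = 1.000 × 1.691 = 1.691.
Areal scale at 29.7°: h·k = 1.000 × 0.6848 = 0.6848.
Ratio = 1.691/0.6848 ≈ 2.47.

2.47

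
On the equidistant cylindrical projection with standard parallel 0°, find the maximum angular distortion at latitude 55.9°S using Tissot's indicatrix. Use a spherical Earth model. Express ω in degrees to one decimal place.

In the plate carrée (x = Rλ, y = Rφ), meridians are true-scale (h = 1) and parallels are stretched by k = sec φ.
At 55.9°: h = 1.000, k = 1.784; principal scales a = 1.784, b = 1.000.
sin(ω/2) = (a − b)/(a + b) = 0.7837/2.784 = 0.2815, so ω = 2 arcsin(0.2815) ≈ 32.7°.

32.7°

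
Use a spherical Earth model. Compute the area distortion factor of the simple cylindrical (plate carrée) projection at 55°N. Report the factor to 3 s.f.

1.74

In the plate carrée (x = Rλ, y = Rφ), meridians are true-scale (h = 1) and parallels are stretched by k = sec φ.
Areal scale = h·k = 1 × sec φ; at 55°, h = 1.000, k = 1.743, so h·k = 1.743.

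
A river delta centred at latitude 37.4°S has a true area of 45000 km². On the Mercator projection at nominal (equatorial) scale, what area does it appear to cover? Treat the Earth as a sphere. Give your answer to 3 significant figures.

71300 km²

For Mercator, h = k = sec φ (a conformal cylindrical projection has a single point scale, 1/cos φ).
Areal scale = k² = sec²φ = 1/cos²(37.4°) = 1/0.7944² = 1.585.
Apparent area = 45000 × 1.585 ≈ 71300 km².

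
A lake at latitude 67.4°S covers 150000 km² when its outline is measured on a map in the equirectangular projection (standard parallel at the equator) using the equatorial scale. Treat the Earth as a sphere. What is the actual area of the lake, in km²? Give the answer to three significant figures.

Plate carrée maps x = Rλ, y = Rφ. The meridian scale is h = 1 and the parallel scale is k = 1/cos φ = sec φ.
Areal scale = h·k = 1 × sec φ; at 67.4°, h = 1.000, k = 2.602, so h·k = 2.602.
True area = apparent / (areal scale) = 150000 / 2.602 ≈ 57600 km².

57600 km²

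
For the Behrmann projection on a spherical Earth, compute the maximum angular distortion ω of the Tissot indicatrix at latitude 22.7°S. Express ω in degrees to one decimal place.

7.2°

The Behrmann projection is cylindrical equal-area with φ₀ = 30°. For cylindrical equal-area with standard parallel φ₀, h = cos φ / cos φ₀ and k = cos φ₀ / cos φ, so h·k = 1.
At 22.7°: h = 1.065, k = 0.9387; principal scales a = 1.065, b = 0.9387.
sin(ω/2) = (a − b)/(a + b) = 0.1265/2.004 = 0.06313, so ω = 2 arcsin(0.06313) ≈ 7.2°.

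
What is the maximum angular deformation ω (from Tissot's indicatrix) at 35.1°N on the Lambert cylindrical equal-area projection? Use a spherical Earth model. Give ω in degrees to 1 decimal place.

22.8°

The Lambert cylindrical equal-area projection is the cylindrical equal-area projection with its standard parallel at the equator (φ₀ = 0). Cylindrical equal-area (φ₀ = 0°): h = cos φ / cos 0° along meridians, k = cos 0° / cos φ along parallels; h·k = 1.
At 35.1°: h = 0.8181, k = 1.222; principal scales a = 1.222, b = 0.8181.
sin(ω/2) = (a − b)/(a + b) = 0.4041/2.040 = 0.1981, so ω = 2 arcsin(0.1981) ≈ 22.8°.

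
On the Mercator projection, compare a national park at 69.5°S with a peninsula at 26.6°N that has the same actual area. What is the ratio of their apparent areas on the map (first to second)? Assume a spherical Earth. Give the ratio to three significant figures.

6.52

Mercator areal scale is sec²φ.
At 69.5°: sec²(69.5°) = 1/0.3502² = 8.154.
At 26.6°: sec²(26.6°) = 1/0.8942² = 1.251.
Ratio = 8.154/1.251 = cos²(26.6°)/cos²(69.5°) ≈ 6.52.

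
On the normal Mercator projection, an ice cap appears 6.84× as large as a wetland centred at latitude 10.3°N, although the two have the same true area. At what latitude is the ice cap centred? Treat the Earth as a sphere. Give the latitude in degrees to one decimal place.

67.9°

On Mercator, (apparent₁)/(apparent₂) = sec²φ₁ / sec²φ₂ when true areas are equal.
cos²φ₂ / cos²φ₁ = 6.84  ⇒  cos φ₁ = cos 10.3° / √6.84 = 0.9839/2.615 = 0.3762.
φ₁ = arccos(0.3762) ≈ 67.9°.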